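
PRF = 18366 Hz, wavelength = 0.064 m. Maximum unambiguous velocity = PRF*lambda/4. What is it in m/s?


V_ua = 18366 * 0.064 / 4 = 293.9 m/s

293.9 m/s


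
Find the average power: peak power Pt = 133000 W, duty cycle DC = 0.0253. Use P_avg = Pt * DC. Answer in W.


P_avg = 133000 * 0.0253 = 3364.9 W

3364.9 W


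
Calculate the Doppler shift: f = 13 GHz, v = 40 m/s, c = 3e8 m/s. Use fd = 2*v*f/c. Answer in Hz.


fd = 2 * 40 * 13000000000.0 / 3e8 = 3466.7 Hz

3466.7 Hz


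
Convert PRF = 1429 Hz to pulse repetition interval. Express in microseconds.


PRI = 1/1429 = 0.0006997901 s = 699.8 us

699.8 us


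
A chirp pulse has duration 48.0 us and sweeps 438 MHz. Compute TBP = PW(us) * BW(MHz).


TBP = 48.0 * 438 = 21024.0

21024.0


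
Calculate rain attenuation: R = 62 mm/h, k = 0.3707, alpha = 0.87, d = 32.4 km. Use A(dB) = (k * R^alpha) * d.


gamma = 0.3707 * 62^0.87 = 13.440126 dB/km
A = 13.440126 * 32.4 = 435.46 dB

435.46 dB


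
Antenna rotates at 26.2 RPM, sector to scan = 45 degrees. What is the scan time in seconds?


t = 45 / (26.2 * 360) * 60 = 0.29 s

0.29 s


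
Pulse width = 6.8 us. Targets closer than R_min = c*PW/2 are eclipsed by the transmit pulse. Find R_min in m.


R_min = 3e8 * 6.8e-6 / 2 = 1020.0 m

1020.0 m


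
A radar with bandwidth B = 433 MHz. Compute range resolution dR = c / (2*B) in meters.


dR = 3e8 / (2 * 433000000.0) = 0.35 m

0.35 m


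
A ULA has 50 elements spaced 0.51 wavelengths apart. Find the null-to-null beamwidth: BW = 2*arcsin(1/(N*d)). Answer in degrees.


1/(N*d) = 1/(50*0.51) = 0.039216
BW = 2*arcsin(0.039216) = 4.5 degrees

4.5 degrees


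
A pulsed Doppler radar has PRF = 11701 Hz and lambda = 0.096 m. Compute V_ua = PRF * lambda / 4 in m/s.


V_ua = 11701 * 0.096 / 4 = 280.8 m/s

280.8 m/s


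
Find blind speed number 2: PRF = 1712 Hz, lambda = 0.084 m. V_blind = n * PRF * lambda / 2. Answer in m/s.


V_blind = 2 * 1712 * 0.084 / 2 = 143.8 m/s

143.8 m/s


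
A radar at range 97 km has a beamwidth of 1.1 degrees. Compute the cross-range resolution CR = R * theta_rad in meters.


BW_rad = 0.019198622
CR = 97000 * 0.019198622 = 1862.3 m

1862.3 m


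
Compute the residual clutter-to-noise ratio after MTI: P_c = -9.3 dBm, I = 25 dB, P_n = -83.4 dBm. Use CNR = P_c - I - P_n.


CNR = -9.3 - 25 - (-83.4) = 49.1 dB

49.1 dB


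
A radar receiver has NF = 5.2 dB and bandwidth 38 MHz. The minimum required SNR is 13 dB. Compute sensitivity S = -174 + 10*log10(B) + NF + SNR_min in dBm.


10*log10(38000000.0) = 75.8
S = -174 + 75.8 + 5.2 + 13 = -80.0 dBm

-80.0 dBm


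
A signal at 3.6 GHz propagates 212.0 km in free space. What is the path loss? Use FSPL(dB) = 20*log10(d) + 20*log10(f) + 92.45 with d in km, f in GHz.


20*log10(212.0) = 46.53
20*log10(3.6) = 11.13
FSPL = 150.1 dB

150.1 dB


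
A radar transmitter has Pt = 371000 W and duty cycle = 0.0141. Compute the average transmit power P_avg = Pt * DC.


P_avg = 371000 * 0.0141 = 5231.1 W

5231.1 W


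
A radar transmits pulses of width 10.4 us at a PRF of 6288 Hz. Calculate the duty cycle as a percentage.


DC = 10.4e-6 * 6288 * 100 = 6.54%

6.54%


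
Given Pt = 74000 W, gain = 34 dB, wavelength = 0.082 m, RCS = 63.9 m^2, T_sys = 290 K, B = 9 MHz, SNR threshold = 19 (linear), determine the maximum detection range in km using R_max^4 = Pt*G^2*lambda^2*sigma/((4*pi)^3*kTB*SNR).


G_lin = 10^(34/10) = 2511.886432
R^4 = 74000 * 2511.886432^2 * 0.082^2 * 63.9 / ((4*pi)^3 * 1.38e-23 * 290 * 9000000.0 * 19)
R^4 = 1.47726e20 m^4
R_max = (1.47726e20)^(1/4) = 110246.4 m = 110.2 km

110.2 km


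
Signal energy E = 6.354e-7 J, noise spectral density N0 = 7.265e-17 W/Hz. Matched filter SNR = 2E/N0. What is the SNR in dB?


SNR_lin = 2 * 6.354e-7 / 7.265e-17 = 1.749e10
SNR_dB = 10*log10(1.749e10) = 102.4 dB

102.4 dB


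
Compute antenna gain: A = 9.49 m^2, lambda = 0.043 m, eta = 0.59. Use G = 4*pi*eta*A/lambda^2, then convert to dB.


G_linear = 4*pi*0.59*9.49/0.043^2 = 38053.2
G_dB = 10*log10(38053.2) = 45.8 dB

45.8 dB


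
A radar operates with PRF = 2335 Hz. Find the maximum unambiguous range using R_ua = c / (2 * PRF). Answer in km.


R_ua = 3e8 / (2 * 2335) = 64239.8 m = 64.2 km

64.2 km


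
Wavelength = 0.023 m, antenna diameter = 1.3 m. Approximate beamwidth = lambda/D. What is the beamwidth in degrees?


BW_rad = 0.023 / 1.3 = 0.017692
BW_deg = 1.01 degrees

1.01 degrees


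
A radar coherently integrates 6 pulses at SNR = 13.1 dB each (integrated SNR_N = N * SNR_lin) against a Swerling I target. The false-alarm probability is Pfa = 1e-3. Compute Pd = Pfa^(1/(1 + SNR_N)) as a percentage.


SNR_lin = 10^(13.1/10) = 20.41738
SNR_N = 6 * 20.41738 = 122.50428
1/(1 + SNR_N) = 1/123.50428 = 0.0080969
Pd = (1e-3)^0.0080969 = 0.9456
Pd = 94.6%

94.6%


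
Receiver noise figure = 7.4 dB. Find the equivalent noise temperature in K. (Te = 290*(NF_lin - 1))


NF_lin = 10^(7.4/10) = 5.495409
Te = 290 * (5.495409 - 1) = 1303.7 K

1303.7 K


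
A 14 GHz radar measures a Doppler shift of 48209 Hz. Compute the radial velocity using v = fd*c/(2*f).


v = 48209 * 3e8 / (2 * 14000000000.0) = 516.5 m/s

516.5 m/s


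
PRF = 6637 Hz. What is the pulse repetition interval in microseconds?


PRI = 1/6637 = 0.0001506705 s = 150.7 us

150.7 us


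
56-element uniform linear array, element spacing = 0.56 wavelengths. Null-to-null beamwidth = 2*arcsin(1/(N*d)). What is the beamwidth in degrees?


1/(N*d) = 1/(56*0.56) = 0.031888
BW = 2*arcsin(0.031888) = 3.7 degrees

3.7 degrees


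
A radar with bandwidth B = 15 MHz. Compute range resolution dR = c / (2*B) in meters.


dR = 3e8 / (2 * 15000000.0) = 10.0 m

10.0 m


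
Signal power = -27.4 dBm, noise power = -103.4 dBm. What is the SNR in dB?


SNR = -27.4 - (-103.4) = 76.0 dB

76.0 dB


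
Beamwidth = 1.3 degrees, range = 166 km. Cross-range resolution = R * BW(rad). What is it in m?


BW_rad = 0.02268928
CR = 166000 * 0.02268928 = 3766.4 m

3766.4 m


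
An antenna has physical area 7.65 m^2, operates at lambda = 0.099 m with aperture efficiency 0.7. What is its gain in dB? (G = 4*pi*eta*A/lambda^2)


G_linear = 4*pi*0.7*7.65/0.099^2 = 6865.92
G_dB = 10*log10(6865.92) = 38.4 dB

38.4 dB


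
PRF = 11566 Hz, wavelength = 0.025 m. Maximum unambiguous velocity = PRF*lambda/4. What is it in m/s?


V_ua = 11566 * 0.025 / 4 = 72.3 m/s

72.3 m/s


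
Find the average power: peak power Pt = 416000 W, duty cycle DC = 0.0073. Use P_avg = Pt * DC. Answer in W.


P_avg = 416000 * 0.0073 = 3036.8 W

3036.8 W


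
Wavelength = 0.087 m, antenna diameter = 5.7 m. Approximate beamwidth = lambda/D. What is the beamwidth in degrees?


BW_rad = 0.087 / 5.7 = 0.015263
BW_deg = 0.87 degrees

0.87 degrees


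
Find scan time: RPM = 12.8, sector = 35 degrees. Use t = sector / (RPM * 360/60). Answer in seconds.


t = 35 / (12.8 * 360) * 60 = 0.46 s

0.46 s


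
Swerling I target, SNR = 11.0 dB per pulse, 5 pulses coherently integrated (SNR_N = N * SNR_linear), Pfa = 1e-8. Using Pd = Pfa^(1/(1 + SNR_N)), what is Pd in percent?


SNR_lin = 10^(11.0/10) = 12.58925
SNR_N = 5 * 12.58925 = 62.94625
1/(1 + SNR_N) = 1/63.94625 = 0.0156381
Pd = (1e-8)^0.0156381 = 0.74971
Pd = 75.0%

75.0%


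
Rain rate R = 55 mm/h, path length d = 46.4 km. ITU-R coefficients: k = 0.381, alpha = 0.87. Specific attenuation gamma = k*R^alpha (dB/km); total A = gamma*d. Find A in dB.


gamma = 0.381 * 55^0.87 = 12.446307 dB/km
A = 12.446307 * 46.4 = 577.51 dB

577.51 dB


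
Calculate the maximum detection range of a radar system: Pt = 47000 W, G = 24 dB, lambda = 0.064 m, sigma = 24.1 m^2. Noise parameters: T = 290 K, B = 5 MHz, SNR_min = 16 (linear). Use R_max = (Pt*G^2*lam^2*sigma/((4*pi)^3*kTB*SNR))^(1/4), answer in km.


G_lin = 10^(24/10) = 251.188643
R^4 = 47000 * 251.188643^2 * 0.064^2 * 24.1 / ((4*pi)^3 * 1.38e-23 * 290 * 5000000.0 * 16)
R^4 = 4.60764e17 m^4
R_max = (4.60764e17)^(1/4) = 26053.7 m = 26.1 km

26.1 km


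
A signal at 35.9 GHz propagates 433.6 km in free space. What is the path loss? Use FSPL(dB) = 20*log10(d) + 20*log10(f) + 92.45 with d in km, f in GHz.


20*log10(433.6) = 52.74
20*log10(35.9) = 31.1
FSPL = 176.3 dB

176.3 dB


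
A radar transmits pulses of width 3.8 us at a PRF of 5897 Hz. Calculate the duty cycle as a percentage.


DC = 3.8e-6 * 5897 * 100 = 2.24%

2.24%


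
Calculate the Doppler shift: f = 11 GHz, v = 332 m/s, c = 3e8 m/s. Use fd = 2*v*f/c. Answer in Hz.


fd = 2 * 332 * 11000000000.0 / 3e8 = 24346.7 Hz

24346.7 Hz


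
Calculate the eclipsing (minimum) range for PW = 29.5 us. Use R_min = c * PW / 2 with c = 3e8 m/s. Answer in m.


R_min = 3e8 * 29.5e-6 / 2 = 4425.0 m

4425.0 m


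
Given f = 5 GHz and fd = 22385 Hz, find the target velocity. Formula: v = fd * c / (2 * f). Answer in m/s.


v = 22385 * 3e8 / (2 * 5000000000.0) = 671.6 m/s

671.6 m/s


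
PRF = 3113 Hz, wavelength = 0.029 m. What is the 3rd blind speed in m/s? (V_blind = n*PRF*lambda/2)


V_blind = 3 * 3113 * 0.029 / 2 = 135.4 m/s

135.4 m/s


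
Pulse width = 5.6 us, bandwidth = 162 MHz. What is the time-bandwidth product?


TBP = 5.6 * 162 = 907.2

907.2


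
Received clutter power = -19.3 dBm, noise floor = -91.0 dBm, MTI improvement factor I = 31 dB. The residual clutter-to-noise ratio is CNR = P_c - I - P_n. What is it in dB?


CNR = -19.3 - 31 - (-91.0) = 40.7 dB

40.7 dB


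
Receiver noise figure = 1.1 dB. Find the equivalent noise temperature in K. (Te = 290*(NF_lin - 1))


NF_lin = 10^(1.1/10) = 1.28825
Te = 290 * (1.28825 - 1) = 83.6 K

83.6 K


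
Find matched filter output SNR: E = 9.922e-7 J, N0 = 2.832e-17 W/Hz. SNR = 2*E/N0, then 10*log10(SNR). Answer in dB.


SNR_lin = 2 * 9.922e-7 / 2.832e-17 = 7.007e10
SNR_dB = 10*log10(7.007e10) = 108.5 dB

108.5 dB


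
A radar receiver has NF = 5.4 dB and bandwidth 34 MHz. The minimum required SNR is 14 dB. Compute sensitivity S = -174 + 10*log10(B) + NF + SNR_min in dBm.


10*log10(34000000.0) = 75.31
S = -174 + 75.31 + 5.4 + 14 = -79.3 dBm

-79.3 dBm


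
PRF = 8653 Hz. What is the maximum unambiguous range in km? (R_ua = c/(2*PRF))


R_ua = 3e8 / (2 * 8653) = 17335.0 m = 17.3 km

17.3 km


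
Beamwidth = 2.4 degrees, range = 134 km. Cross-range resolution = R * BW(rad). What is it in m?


BW_rad = 0.041887902
CR = 134000 * 0.041887902 = 5613.0 m

5613.0 m


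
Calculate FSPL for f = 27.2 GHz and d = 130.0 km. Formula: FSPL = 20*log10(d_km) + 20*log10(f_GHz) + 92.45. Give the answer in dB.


20*log10(130.0) = 42.28
20*log10(27.2) = 28.69
FSPL = 163.4 dB

163.4 dB


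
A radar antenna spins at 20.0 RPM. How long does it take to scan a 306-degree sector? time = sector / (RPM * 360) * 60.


t = 306 / (20.0 * 360) * 60 = 2.55 s

2.55 s


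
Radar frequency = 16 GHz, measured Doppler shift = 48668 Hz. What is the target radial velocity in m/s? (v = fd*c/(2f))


v = 48668 * 3e8 / (2 * 16000000000.0) = 456.3 m/s

456.3 m/s


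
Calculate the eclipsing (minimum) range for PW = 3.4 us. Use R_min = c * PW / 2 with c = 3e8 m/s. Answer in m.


R_min = 3e8 * 3.4e-6 / 2 = 510.0 m

510.0 m


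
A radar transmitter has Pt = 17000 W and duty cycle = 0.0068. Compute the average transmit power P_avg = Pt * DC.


P_avg = 17000 * 0.0068 = 115.6 W

115.6 W


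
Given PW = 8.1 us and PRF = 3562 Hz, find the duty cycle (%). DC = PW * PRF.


DC = 8.1e-6 * 3562 * 100 = 2.89%

2.89%


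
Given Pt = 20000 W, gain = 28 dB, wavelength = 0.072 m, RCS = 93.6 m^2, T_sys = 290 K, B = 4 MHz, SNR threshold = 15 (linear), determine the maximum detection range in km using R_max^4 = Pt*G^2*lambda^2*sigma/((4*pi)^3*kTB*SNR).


G_lin = 10^(28/10) = 630.957344
R^4 = 20000 * 630.957344^2 * 0.072^2 * 93.6 / ((4*pi)^3 * 1.38e-23 * 290 * 4000000.0 * 15)
R^4 = 8.10798e18 m^4
R_max = (8.10798e18)^(1/4) = 53361.5 m = 53.4 km

53.4 km


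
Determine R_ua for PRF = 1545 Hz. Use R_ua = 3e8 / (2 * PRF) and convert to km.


R_ua = 3e8 / (2 * 1545) = 97087.4 m = 97.1 km

97.1 km


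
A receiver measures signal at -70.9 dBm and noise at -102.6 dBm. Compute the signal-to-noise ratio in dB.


SNR = -70.9 - (-102.6) = 31.7 dB

31.7 dB


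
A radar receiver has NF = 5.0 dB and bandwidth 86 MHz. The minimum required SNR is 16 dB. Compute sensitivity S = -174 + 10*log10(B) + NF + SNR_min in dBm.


10*log10(86000000.0) = 79.34
S = -174 + 79.34 + 5.0 + 16 = -73.7 dBm

-73.7 dBm


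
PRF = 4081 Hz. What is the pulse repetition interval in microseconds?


PRI = 1/4081 = 0.000245038 s = 245.0 us

245.0 us


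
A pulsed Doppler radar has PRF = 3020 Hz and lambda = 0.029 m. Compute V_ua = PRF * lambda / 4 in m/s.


V_ua = 3020 * 0.029 / 4 = 21.9 m/s

21.9 m/s


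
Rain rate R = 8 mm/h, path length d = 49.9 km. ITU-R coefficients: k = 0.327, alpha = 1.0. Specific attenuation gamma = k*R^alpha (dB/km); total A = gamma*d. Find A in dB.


gamma = 0.327 * 8^1.0 = 2.616 dB/km
A = 2.616 * 49.9 = 130.54 dB

130.54 dB


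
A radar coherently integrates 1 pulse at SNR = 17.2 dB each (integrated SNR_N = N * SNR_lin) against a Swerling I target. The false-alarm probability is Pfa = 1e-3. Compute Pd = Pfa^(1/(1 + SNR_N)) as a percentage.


SNR_lin = 10^(17.2/10) = 52.48075
SNR_N = 1 * 52.48075 = 52.48075
1/(1 + SNR_N) = 1/53.48075 = 0.0186983
Pd = (1e-3)^0.0186983 = 0.87883
Pd = 87.9%

87.9%


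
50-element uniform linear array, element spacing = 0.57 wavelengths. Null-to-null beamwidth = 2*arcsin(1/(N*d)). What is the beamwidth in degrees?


1/(N*d) = 1/(50*0.57) = 0.035088
BW = 2*arcsin(0.035088) = 4.0 degrees

4.0 degrees


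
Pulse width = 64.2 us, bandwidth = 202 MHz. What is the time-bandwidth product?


TBP = 64.2 * 202 = 12968.4

12968.4


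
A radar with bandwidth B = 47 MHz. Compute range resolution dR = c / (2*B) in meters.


dR = 3e8 / (2 * 47000000.0) = 3.19 m

3.19 m


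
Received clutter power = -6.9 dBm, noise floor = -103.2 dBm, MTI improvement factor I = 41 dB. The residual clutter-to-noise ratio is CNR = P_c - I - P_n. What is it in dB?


CNR = -6.9 - 41 - (-103.2) = 55.3 dB

55.3 dB


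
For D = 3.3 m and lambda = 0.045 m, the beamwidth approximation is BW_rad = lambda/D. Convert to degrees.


BW_rad = 0.045 / 3.3 = 0.013636
BW_deg = 0.78 degrees

0.78 degrees


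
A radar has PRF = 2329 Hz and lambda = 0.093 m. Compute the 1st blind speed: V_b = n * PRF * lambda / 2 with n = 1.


V_blind = 1 * 2329 * 0.093 / 2 = 108.3 m/s

108.3 m/s


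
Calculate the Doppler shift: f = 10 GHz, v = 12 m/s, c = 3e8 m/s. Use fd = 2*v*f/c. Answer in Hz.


fd = 2 * 12 * 10000000000.0 / 3e8 = 800.0 Hz

800.0 Hz


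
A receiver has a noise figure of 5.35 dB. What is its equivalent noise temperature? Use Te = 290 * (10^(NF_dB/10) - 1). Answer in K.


NF_lin = 10^(5.35/10) = 3.427678
Te = 290 * (3.427678 - 1) = 704.0 K

704.0 K


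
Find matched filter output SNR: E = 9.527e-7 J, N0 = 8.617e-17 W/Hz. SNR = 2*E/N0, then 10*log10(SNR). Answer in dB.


SNR_lin = 2 * 9.527e-7 / 8.617e-17 = 2.211e10
SNR_dB = 10*log10(2.211e10) = 103.4 dB

103.4 dB


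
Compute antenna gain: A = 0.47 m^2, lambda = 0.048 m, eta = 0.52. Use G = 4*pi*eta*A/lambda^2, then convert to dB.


G_linear = 4*pi*0.52*0.47/0.048^2 = 1333.0
G_dB = 10*log10(1333.0) = 31.2 dB

31.2 dB


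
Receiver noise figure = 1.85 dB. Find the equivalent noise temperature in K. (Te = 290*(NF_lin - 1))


NF_lin = 10^(1.85/10) = 1.531087
Te = 290 * (1.531087 - 1) = 154.0 K

154.0 K


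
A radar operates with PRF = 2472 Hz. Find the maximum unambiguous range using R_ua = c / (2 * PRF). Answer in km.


R_ua = 3e8 / (2 * 2472) = 60679.6 m = 60.7 km

60.7 km


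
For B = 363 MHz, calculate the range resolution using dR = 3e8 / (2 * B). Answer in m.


dR = 3e8 / (2 * 363000000.0) = 0.41 m

0.41 m


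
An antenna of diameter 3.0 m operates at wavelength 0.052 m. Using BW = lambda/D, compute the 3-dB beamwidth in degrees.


BW_rad = 0.052 / 3.0 = 0.017333
BW_deg = 0.99 degrees

0.99 degrees


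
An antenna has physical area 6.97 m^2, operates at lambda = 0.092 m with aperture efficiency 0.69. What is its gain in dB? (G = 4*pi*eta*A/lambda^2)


G_linear = 4*pi*0.69*6.97/0.092^2 = 7140.29
G_dB = 10*log10(7140.29) = 38.5 dB

38.5 dB


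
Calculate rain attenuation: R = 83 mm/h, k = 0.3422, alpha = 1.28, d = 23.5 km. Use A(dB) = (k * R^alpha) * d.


gamma = 0.3422 * 83^1.28 = 97.881353 dB/km
A = 97.881353 * 23.5 = 2300.21 dB

2300.21 dB


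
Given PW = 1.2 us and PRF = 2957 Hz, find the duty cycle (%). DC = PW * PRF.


DC = 1.2e-6 * 2957 * 100 = 0.35%

0.35%


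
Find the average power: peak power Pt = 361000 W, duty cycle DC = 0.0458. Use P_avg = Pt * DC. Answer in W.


P_avg = 361000 * 0.0458 = 16533.8 W

16533.8 W


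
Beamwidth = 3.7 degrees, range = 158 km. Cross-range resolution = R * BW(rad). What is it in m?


BW_rad = 0.064577182
CR = 158000 * 0.064577182 = 10203.2 m

10203.2 m


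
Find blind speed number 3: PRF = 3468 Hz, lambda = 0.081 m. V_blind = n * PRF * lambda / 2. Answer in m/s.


V_blind = 3 * 3468 * 0.081 / 2 = 421.4 m/s

421.4 m/s


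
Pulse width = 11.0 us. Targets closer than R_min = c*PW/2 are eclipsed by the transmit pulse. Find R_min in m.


R_min = 3e8 * 11.0e-6 / 2 = 1650.0 m

1650.0 m


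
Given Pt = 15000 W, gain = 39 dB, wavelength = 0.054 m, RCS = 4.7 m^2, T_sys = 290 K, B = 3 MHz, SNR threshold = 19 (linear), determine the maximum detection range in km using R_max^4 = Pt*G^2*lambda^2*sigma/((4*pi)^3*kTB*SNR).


G_lin = 10^(39/10) = 7943.282347
R^4 = 15000 * 7943.282347^2 * 0.054^2 * 4.7 / ((4*pi)^3 * 1.38e-23 * 290 * 3000000.0 * 19)
R^4 = 2.86546e19 m^4
R_max = (2.86546e19)^(1/4) = 73164.2 m = 73.2 km

73.2 km


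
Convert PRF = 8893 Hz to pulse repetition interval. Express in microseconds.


PRI = 1/8893 = 0.000112448 s = 112.4 us

112.4 us


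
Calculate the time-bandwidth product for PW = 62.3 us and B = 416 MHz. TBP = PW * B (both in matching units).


TBP = 62.3 * 416 = 25916.8

25916.8


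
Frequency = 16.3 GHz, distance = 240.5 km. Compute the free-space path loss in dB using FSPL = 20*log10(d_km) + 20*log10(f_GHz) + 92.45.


20*log10(240.5) = 47.62
20*log10(16.3) = 24.24
FSPL = 164.3 dB

164.3 dB


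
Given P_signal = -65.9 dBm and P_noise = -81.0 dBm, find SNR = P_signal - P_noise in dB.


SNR = -65.9 - (-81.0) = 15.1 dB

15.1 dB


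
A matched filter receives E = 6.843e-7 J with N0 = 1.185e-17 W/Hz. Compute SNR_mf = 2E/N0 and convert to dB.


SNR_lin = 2 * 6.843e-7 / 1.185e-17 = 1.155e11
SNR_dB = 10*log10(1.155e11) = 110.6 dB

110.6 dB


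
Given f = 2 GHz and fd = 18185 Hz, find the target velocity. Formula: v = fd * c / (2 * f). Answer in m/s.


v = 18185 * 3e8 / (2 * 2000000000.0) = 1363.9 m/s

1363.9 m/s


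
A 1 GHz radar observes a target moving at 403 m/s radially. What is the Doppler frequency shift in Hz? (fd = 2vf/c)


fd = 2 * 403 * 1000000000.0 / 3e8 = 2686.7 Hz

2686.7 Hz


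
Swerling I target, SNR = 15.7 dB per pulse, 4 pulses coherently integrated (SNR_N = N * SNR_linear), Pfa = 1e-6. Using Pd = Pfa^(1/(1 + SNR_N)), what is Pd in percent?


SNR_lin = 10^(15.7/10) = 37.15352
SNR_N = 4 * 37.15352 = 148.61408
1/(1 + SNR_N) = 1/149.61408 = 0.0066839
Pd = (1e-6)^0.0066839 = 0.91179
Pd = 91.2%

91.2%


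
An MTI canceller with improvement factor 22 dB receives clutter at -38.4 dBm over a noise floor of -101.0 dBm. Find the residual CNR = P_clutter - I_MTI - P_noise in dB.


CNR = -38.4 - 22 - (-101.0) = 40.6 dB

40.6 dB


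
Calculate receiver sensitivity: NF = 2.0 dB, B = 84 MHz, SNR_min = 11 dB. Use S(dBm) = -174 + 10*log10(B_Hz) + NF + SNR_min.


10*log10(84000000.0) = 79.24
S = -174 + 79.24 + 2.0 + 11 = -81.8 dBm

-81.8 dBm


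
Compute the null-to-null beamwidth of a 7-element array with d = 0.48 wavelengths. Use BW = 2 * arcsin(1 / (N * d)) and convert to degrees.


1/(N*d) = 1/(7*0.48) = 0.297619
BW = 2*arcsin(0.297619) = 34.6 degrees

34.6 degrees


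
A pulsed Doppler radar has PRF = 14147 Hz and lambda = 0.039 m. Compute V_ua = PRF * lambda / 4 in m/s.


V_ua = 14147 * 0.039 / 4 = 137.9 m/s

137.9 m/s


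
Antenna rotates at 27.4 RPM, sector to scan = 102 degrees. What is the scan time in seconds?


t = 102 / (27.4 * 360) * 60 = 0.62 s

0.62 s


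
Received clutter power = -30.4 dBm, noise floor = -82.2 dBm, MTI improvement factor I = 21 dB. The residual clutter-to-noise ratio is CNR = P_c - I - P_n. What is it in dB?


CNR = -30.4 - 21 - (-82.2) = 30.8 dB

30.8 dB


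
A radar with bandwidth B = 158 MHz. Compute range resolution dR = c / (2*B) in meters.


dR = 3e8 / (2 * 158000000.0) = 0.95 m

0.95 m


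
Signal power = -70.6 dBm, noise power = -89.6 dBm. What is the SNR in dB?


SNR = -70.6 - (-89.6) = 19.0 dB

19.0 dB


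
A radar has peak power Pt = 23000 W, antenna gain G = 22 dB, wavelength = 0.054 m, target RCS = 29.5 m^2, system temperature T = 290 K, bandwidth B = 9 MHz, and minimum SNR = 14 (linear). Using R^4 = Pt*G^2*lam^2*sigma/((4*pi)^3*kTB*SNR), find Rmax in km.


G_lin = 10^(22/10) = 158.489319
R^4 = 23000 * 158.489319^2 * 0.054^2 * 29.5 / ((4*pi)^3 * 1.38e-23 * 290 * 9000000.0 * 14)
R^4 = 4.96661e16 m^4
R_max = (4.96661e16)^(1/4) = 14928.5 m = 14.9 km

14.9 km


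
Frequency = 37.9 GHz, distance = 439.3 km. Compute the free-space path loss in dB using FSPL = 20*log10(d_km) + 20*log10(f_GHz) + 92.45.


20*log10(439.3) = 52.86
20*log10(37.9) = 31.57
FSPL = 176.9 dB

176.9 dB


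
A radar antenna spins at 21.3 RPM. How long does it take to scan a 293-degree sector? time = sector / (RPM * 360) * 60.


t = 293 / (21.3 * 360) * 60 = 2.29 s

2.29 s


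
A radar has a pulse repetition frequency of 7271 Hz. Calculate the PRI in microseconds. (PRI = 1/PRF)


PRI = 1/7271 = 0.0001375327 s = 137.5 us

137.5 us


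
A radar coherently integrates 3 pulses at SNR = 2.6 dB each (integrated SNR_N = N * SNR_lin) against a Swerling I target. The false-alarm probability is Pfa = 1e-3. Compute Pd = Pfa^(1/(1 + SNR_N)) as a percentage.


SNR_lin = 10^(2.6/10) = 1.8197
SNR_N = 3 * 1.8197 = 5.4591
1/(1 + SNR_N) = 1/6.4591 = 0.1548203
Pd = (1e-3)^0.1548203 = 0.34319
Pd = 34.3%

34.3%


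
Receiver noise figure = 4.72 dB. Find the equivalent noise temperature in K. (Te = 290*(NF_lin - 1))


NF_lin = 10^(4.72/10) = 2.964831
Te = 290 * (2.964831 - 1) = 569.8 K

569.8 K


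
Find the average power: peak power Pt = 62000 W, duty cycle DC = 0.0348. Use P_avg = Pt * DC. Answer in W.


P_avg = 62000 * 0.0348 = 2157.6 W

2157.6 W


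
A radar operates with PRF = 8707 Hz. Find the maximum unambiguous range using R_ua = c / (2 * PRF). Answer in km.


R_ua = 3e8 / (2 * 8707) = 17227.5 m = 17.2 km

17.2 km


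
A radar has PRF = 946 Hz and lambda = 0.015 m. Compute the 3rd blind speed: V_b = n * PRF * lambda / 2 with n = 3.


V_blind = 3 * 946 * 0.015 / 2 = 21.3 m/s

21.3 m/s


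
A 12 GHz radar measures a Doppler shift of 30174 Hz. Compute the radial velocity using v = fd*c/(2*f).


v = 30174 * 3e8 / (2 * 12000000000.0) = 377.2 m/s

377.2 m/s


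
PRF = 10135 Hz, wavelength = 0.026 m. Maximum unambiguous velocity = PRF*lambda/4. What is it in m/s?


V_ua = 10135 * 0.026 / 4 = 65.9 m/s

65.9 m/s


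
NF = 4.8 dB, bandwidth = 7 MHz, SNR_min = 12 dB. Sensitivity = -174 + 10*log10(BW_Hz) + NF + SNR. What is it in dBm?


10*log10(7000000.0) = 68.45
S = -174 + 68.45 + 4.8 + 12 = -88.7 dBm

-88.7 dBm


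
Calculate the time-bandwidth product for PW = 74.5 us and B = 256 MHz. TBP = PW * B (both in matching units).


TBP = 74.5 * 256 = 19072.0

19072.0


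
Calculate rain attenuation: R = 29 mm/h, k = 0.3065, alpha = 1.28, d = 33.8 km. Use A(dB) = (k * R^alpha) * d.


gamma = 0.3065 * 29^1.28 = 22.819174 dB/km
A = 22.819174 * 33.8 = 771.29 dB

771.29 dB


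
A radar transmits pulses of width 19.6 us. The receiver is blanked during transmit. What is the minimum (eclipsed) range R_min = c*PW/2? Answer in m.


R_min = 3e8 * 19.6e-6 / 2 = 2940.0 m

2940.0 m


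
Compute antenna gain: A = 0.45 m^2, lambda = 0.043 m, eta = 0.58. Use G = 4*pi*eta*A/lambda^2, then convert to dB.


G_linear = 4*pi*0.58*0.45/0.043^2 = 1773.84
G_dB = 10*log10(1773.84) = 32.5 dB

32.5 dB


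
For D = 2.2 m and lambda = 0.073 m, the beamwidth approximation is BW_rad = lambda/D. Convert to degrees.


BW_rad = 0.073 / 2.2 = 0.033182
BW_deg = 1.9 degrees

1.9 degrees


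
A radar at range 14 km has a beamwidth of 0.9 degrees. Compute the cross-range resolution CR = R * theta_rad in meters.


BW_rad = 0.015707963
CR = 14000 * 0.015707963 = 219.9 m

219.9 m


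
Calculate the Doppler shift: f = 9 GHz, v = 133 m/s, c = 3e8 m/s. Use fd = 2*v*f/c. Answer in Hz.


fd = 2 * 133 * 9000000000.0 / 3e8 = 7980.0 Hz

7980.0 Hz


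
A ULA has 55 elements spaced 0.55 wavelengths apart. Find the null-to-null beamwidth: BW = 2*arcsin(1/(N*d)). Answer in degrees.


1/(N*d) = 1/(55*0.55) = 0.033058
BW = 2*arcsin(0.033058) = 3.8 degrees

3.8 degrees


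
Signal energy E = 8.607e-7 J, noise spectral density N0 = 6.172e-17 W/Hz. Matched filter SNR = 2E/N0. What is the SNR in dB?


SNR_lin = 2 * 8.607e-7 / 6.172e-17 = 2.789e10
SNR_dB = 10*log10(2.789e10) = 104.5 dB

104.5 dB


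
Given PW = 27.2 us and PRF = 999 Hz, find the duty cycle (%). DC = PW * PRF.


DC = 27.2e-6 * 999 * 100 = 2.72%

2.72%


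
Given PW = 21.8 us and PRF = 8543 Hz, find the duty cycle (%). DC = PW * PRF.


DC = 21.8e-6 * 8543 * 100 = 18.62%

18.62%


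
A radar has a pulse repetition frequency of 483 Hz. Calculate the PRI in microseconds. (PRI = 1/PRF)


PRI = 1/483 = 0.0020703934 s = 2070.4 us

2070.4 us


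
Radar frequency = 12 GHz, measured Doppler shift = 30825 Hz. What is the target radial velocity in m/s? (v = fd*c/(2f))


v = 30825 * 3e8 / (2 * 12000000000.0) = 385.3 m/s

385.3 m/s


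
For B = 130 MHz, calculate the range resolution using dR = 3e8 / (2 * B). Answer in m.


dR = 3e8 / (2 * 130000000.0) = 1.15 m

1.15 m


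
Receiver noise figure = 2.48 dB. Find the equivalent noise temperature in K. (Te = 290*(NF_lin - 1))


NF_lin = 10^(2.48/10) = 1.770109
Te = 290 * (1.770109 - 1) = 223.3 K

223.3 K


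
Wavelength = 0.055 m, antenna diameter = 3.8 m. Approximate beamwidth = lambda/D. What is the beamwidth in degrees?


BW_rad = 0.055 / 3.8 = 0.014474
BW_deg = 0.83 degrees

0.83 degrees


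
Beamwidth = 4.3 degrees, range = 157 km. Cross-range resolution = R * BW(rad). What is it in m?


BW_rad = 0.075049158
CR = 157000 * 0.075049158 = 11782.7 m

11782.7 m


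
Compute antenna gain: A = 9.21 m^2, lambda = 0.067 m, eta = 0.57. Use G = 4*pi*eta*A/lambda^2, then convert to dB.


G_linear = 4*pi*0.57*9.21/0.067^2 = 14695.85
G_dB = 10*log10(14695.85) = 41.7 dB

41.7 dB


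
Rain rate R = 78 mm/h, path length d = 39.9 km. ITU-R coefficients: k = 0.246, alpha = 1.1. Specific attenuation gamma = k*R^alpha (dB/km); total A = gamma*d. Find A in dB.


gamma = 0.246 * 78^1.1 = 29.664646 dB/km
A = 29.664646 * 39.9 = 1183.62 dB

1183.62 dB


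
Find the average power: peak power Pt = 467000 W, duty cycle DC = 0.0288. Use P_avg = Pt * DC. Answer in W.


P_avg = 467000 * 0.0288 = 13449.6 W

13449.6 W


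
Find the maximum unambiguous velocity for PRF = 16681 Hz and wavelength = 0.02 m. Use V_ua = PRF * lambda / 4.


V_ua = 16681 * 0.02 / 4 = 83.4 m/s

83.4 m/s


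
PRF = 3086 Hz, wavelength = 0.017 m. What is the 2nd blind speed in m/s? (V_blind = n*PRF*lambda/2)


V_blind = 2 * 3086 * 0.017 / 2 = 52.5 m/s

52.5 m/s


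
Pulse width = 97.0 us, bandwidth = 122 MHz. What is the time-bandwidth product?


TBP = 97.0 * 122 = 11834.0

11834.0


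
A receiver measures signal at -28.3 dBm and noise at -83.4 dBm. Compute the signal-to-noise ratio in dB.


SNR = -28.3 - (-83.4) = 55.1 dB

55.1 dB


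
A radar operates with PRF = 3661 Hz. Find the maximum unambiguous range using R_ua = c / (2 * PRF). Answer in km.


R_ua = 3e8 / (2 * 3661) = 40972.4 m = 41.0 km

41.0 km


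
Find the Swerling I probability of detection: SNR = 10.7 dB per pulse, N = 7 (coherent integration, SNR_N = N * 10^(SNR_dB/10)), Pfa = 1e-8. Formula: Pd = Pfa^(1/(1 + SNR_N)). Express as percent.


SNR_lin = 10^(10.7/10) = 11.74898
SNR_N = 7 * 11.74898 = 82.24286
1/(1 + SNR_N) = 1/83.24286 = 0.012013
Pd = (1e-8)^0.012013 = 0.80149
Pd = 80.1%

80.1%


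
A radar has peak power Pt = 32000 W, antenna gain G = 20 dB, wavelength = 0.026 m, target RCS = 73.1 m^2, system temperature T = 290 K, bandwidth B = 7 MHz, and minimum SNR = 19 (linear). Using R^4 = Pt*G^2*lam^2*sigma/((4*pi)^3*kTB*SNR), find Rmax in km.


G_lin = 10^(20/10) = 100.0
R^4 = 32000 * 100.0^2 * 0.026^2 * 73.1 / ((4*pi)^3 * 1.38e-23 * 290 * 7000000.0 * 19)
R^4 = 1.49712e16 m^4
R_max = (1.49712e16)^(1/4) = 11061.5 m = 11.1 km

11.1 km


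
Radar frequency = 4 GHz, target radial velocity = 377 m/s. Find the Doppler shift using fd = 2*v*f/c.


fd = 2 * 377 * 4000000000.0 / 3e8 = 10053.3 Hz

10053.3 Hz


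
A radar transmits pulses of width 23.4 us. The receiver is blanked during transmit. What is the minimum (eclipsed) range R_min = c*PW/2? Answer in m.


R_min = 3e8 * 23.4e-6 / 2 = 3510.0 m

3510.0 m


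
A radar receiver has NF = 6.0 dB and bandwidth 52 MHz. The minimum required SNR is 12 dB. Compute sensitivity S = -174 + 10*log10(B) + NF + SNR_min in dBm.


10*log10(52000000.0) = 77.16
S = -174 + 77.16 + 6.0 + 12 = -78.8 dBm

-78.8 dBm


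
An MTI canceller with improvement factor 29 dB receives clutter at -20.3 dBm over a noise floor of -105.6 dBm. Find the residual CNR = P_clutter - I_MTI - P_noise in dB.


CNR = -20.3 - 29 - (-105.6) = 56.3 dB

56.3 dB


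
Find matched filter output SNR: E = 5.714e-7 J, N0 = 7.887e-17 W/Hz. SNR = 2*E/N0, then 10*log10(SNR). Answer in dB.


SNR_lin = 2 * 5.714e-7 / 7.887e-17 = 1.449e10
SNR_dB = 10*log10(1.449e10) = 101.6 dB

101.6 dB


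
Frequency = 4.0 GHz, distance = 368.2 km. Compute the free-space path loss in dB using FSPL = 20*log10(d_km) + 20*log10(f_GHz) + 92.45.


20*log10(368.2) = 51.32
20*log10(4.0) = 12.04
FSPL = 155.8 dB

155.8 dB


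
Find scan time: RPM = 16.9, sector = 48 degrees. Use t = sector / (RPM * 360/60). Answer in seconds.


t = 48 / (16.9 * 360) * 60 = 0.47 s

0.47 s


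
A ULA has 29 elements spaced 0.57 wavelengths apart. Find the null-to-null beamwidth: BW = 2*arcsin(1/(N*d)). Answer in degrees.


1/(N*d) = 1/(29*0.57) = 0.060496
BW = 2*arcsin(0.060496) = 6.9 degrees

6.9 degrees


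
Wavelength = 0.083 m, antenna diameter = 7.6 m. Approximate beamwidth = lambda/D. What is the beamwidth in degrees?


BW_rad = 0.083 / 7.6 = 0.010921
BW_deg = 0.63 degrees

0.63 degrees


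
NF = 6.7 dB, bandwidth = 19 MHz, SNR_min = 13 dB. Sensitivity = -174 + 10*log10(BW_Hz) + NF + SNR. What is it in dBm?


10*log10(19000000.0) = 72.79
S = -174 + 72.79 + 6.7 + 13 = -81.5 dBm

-81.5 dBm


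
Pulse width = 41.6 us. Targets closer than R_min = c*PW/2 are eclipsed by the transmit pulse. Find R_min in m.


R_min = 3e8 * 41.6e-6 / 2 = 6240.0 m

6240.0 m


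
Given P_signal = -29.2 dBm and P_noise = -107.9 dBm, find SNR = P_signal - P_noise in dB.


SNR = -29.2 - (-107.9) = 78.7 dB

78.7 dB


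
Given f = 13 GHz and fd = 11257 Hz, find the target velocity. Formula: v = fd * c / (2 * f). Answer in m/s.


v = 11257 * 3e8 / (2 * 13000000000.0) = 129.9 m/s

129.9 m/s


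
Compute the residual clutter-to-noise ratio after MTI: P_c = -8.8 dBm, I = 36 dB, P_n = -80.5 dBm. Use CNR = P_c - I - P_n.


CNR = -8.8 - 36 - (-80.5) = 35.7 dB

35.7 dB


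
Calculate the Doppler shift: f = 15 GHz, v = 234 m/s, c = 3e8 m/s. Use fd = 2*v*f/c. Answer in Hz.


fd = 2 * 234 * 15000000000.0 / 3e8 = 23400.0 Hz

23400.0 Hz


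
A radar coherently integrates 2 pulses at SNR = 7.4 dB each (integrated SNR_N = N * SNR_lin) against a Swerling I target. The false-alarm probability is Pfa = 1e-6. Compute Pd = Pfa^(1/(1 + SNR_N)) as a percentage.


SNR_lin = 10^(7.4/10) = 5.49541
SNR_N = 2 * 5.49541 = 10.99082
1/(1 + SNR_N) = 1/11.99082 = 0.0833971
Pd = (1e-6)^0.0833971 = 0.31595
Pd = 31.6%

31.6%


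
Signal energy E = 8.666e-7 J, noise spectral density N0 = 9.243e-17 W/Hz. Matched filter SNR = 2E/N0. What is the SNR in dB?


SNR_lin = 2 * 8.666e-7 / 9.243e-17 = 1.875e10
SNR_dB = 10*log10(1.875e10) = 102.7 dB

102.7 dB


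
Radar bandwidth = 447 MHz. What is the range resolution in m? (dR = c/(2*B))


dR = 3e8 / (2 * 447000000.0) = 0.34 m

0.34 m


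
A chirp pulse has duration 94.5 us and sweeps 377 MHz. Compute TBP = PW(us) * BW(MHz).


TBP = 94.5 * 377 = 35626.5

35626.5


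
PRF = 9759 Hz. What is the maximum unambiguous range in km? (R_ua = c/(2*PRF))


R_ua = 3e8 / (2 * 9759) = 15370.4 m = 15.4 km

15.4 km


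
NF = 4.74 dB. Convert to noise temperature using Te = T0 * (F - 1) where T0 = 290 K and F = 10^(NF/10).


NF_lin = 10^(4.74/10) = 2.978516
Te = 290 * (2.978516 - 1) = 573.8 K

573.8 K


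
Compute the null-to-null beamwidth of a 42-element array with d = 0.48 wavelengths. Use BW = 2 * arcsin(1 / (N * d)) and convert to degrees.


1/(N*d) = 1/(42*0.48) = 0.049603
BW = 2*arcsin(0.049603) = 5.7 degrees

5.7 degrees


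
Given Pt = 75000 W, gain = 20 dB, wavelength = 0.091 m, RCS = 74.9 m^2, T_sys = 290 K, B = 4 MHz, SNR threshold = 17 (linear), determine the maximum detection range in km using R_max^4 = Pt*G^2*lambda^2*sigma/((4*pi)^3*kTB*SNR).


G_lin = 10^(20/10) = 100.0
R^4 = 75000 * 100.0^2 * 0.091^2 * 74.9 / ((4*pi)^3 * 1.38e-23 * 290 * 4000000.0 * 17)
R^4 = 8.61411e17 m^4
R_max = (8.61411e17)^(1/4) = 30465.1 m = 30.5 km

30.5 km


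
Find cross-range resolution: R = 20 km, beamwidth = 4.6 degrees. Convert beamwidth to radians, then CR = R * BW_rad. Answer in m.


BW_rad = 0.080285146
CR = 20000 * 0.080285146 = 1605.7 m

1605.7 m


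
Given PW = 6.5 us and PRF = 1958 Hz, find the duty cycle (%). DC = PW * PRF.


DC = 6.5e-6 * 1958 * 100 = 1.27%

1.27%


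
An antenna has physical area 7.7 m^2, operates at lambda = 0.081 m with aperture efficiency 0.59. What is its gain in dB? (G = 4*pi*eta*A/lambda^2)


G_linear = 4*pi*0.59*7.7/0.081^2 = 8701.27
G_dB = 10*log10(8701.27) = 39.4 dB

39.4 dB


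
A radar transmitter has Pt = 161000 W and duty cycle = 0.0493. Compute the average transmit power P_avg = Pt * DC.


P_avg = 161000 * 0.0493 = 7937.3 W

7937.3 W


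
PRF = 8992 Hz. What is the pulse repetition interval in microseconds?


PRI = 1/8992 = 0.00011121 s = 111.2 us

111.2 us


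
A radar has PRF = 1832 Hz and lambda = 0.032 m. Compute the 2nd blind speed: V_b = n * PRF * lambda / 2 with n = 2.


V_blind = 2 * 1832 * 0.032 / 2 = 58.6 m/s

58.6 m/s


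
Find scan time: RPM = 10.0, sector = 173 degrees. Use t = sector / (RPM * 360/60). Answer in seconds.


t = 173 / (10.0 * 360) * 60 = 2.88 s

2.88 s


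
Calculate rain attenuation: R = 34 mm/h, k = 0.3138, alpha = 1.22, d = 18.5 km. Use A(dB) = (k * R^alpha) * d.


gamma = 0.3138 * 34^1.22 = 23.177 dB/km
A = 23.177 * 18.5 = 428.77 dB

428.77 dB


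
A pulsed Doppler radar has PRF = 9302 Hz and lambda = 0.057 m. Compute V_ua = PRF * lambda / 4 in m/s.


V_ua = 9302 * 0.057 / 4 = 132.6 m/s

132.6 m/s


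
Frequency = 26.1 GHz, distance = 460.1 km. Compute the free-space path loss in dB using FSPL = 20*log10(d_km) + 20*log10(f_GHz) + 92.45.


20*log10(460.1) = 53.26
20*log10(26.1) = 28.33
FSPL = 174.0 dB

174.0 dB


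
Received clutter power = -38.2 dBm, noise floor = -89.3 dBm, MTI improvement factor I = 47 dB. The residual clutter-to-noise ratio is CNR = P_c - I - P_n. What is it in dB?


CNR = -38.2 - 47 - (-89.3) = 4.1 dB

4.1 dB


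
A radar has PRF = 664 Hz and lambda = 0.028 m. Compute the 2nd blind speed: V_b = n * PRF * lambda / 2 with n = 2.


V_blind = 2 * 664 * 0.028 / 2 = 18.6 m/s

18.6 m/s


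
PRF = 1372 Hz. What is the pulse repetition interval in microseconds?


PRI = 1/1372 = 0.000728863 s = 728.9 us

728.9 us


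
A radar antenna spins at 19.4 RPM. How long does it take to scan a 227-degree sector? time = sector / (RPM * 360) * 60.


t = 227 / (19.4 * 360) * 60 = 1.95 s

1.95 s


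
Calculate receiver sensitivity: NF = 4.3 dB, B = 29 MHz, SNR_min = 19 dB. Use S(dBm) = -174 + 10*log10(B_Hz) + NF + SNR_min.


10*log10(29000000.0) = 74.62
S = -174 + 74.62 + 4.3 + 19 = -76.1 dBm

-76.1 dBm


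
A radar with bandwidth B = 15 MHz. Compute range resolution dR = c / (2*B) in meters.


dR = 3e8 / (2 * 15000000.0) = 10.0 m

10.0 m


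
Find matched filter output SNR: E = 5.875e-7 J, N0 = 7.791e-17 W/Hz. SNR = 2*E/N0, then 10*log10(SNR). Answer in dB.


SNR_lin = 2 * 5.875e-7 / 7.791e-17 = 1.508e10
SNR_dB = 10*log10(1.508e10) = 101.8 dB

101.8 dB


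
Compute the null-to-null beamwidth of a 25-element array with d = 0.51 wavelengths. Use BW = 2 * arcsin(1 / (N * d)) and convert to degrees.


1/(N*d) = 1/(25*0.51) = 0.078431
BW = 2*arcsin(0.078431) = 9.0 degrees

9.0 degrees


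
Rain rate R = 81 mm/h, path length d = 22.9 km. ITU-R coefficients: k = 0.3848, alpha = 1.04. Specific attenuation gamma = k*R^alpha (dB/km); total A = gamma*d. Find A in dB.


gamma = 0.3848 * 81^1.04 = 37.158612 dB/km
A = 37.158612 * 22.9 = 850.93 dB

850.93 dB


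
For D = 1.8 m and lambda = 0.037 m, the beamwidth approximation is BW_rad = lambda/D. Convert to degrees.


BW_rad = 0.037 / 1.8 = 0.020556
BW_deg = 1.18 degrees

1.18 degrees


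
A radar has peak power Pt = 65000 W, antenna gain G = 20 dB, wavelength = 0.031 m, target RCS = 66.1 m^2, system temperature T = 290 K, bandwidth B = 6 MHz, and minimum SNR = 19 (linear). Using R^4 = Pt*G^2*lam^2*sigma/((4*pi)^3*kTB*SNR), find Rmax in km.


G_lin = 10^(20/10) = 100.0
R^4 = 65000 * 100.0^2 * 0.031^2 * 66.1 / ((4*pi)^3 * 1.38e-23 * 290 * 6000000.0 * 19)
R^4 = 4.56065e16 m^4
R_max = (4.56065e16)^(1/4) = 14613.6 m = 14.6 km

14.6 km


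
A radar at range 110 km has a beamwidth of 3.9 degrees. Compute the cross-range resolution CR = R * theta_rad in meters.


BW_rad = 0.068067841
CR = 110000 * 0.068067841 = 7487.5 m

7487.5 m


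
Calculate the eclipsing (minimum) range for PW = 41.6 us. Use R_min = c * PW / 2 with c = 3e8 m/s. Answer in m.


R_min = 3e8 * 41.6e-6 / 2 = 6240.0 m

6240.0 m


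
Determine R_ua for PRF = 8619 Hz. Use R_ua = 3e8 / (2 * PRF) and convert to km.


R_ua = 3e8 / (2 * 8619) = 17403.4 m = 17.4 km

17.4 km


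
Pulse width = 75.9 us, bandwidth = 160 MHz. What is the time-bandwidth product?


TBP = 75.9 * 160 = 12144.0

12144.0


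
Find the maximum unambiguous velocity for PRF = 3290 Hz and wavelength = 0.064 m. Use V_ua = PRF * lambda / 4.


V_ua = 3290 * 0.064 / 4 = 52.6 m/s

52.6 m/s


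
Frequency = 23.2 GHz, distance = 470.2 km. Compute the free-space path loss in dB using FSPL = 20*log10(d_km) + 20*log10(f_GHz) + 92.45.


20*log10(470.2) = 53.45
20*log10(23.2) = 27.31
FSPL = 173.2 dB

173.2 dB


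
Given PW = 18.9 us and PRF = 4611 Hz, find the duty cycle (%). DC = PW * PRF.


DC = 18.9e-6 * 4611 * 100 = 8.71%

8.71%


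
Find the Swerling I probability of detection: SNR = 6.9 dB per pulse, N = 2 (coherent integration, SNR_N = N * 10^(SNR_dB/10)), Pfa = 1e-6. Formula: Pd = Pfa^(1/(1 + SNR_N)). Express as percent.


SNR_lin = 10^(6.9/10) = 4.89779
SNR_N = 2 * 4.89779 = 9.79558
1/(1 + SNR_N) = 1/10.79558 = 0.0926305
Pd = (1e-6)^0.0926305 = 0.27811
Pd = 27.8%

27.8%
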